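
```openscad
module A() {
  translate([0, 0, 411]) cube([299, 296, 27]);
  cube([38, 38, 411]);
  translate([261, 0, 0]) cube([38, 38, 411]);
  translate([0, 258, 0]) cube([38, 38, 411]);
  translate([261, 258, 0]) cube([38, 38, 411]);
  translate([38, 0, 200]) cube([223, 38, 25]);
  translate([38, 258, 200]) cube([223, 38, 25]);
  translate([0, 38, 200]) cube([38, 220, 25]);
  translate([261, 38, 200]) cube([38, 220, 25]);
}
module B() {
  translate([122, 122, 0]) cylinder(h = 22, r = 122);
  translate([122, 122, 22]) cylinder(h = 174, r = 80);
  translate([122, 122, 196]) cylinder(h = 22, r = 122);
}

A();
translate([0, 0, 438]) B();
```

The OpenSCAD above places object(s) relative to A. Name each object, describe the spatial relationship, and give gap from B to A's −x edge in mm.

A is a stool. B is a spool. The spool is on top of the stool. The gap from the spool to the stool's −x edge is 0 mm.

The spool's min-x is at 0; the stool's min-x is 0; gap = 0 mm.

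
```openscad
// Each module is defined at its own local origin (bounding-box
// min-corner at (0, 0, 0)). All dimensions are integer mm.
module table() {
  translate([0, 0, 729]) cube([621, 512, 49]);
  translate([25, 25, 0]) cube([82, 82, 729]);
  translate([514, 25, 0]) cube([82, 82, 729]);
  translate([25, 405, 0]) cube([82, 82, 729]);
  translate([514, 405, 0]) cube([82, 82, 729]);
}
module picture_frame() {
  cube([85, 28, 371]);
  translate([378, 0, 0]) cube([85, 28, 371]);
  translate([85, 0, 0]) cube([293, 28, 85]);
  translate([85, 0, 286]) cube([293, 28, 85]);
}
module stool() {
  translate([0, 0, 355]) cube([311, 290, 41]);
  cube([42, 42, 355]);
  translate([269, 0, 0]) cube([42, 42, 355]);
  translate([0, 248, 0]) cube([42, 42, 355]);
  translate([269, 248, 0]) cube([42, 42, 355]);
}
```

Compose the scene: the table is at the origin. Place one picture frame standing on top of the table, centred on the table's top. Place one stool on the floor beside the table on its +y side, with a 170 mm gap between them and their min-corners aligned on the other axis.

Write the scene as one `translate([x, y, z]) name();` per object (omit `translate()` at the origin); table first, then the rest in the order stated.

table();
translate([79, 242, 778]) picture_frame();
translate([0, 682, 0]) stool();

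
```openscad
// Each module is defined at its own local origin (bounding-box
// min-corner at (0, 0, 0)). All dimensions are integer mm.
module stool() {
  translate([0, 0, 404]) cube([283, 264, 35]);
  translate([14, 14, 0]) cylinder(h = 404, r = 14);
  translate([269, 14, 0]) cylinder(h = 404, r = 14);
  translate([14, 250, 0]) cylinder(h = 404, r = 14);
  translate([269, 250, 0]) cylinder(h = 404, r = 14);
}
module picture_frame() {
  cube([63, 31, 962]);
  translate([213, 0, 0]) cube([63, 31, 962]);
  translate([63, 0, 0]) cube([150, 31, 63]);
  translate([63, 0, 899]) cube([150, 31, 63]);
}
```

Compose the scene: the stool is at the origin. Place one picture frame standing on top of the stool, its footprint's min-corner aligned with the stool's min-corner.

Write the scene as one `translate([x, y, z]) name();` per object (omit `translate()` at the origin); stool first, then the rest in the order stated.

stool();
translate([0, 0, 439]) picture_frame();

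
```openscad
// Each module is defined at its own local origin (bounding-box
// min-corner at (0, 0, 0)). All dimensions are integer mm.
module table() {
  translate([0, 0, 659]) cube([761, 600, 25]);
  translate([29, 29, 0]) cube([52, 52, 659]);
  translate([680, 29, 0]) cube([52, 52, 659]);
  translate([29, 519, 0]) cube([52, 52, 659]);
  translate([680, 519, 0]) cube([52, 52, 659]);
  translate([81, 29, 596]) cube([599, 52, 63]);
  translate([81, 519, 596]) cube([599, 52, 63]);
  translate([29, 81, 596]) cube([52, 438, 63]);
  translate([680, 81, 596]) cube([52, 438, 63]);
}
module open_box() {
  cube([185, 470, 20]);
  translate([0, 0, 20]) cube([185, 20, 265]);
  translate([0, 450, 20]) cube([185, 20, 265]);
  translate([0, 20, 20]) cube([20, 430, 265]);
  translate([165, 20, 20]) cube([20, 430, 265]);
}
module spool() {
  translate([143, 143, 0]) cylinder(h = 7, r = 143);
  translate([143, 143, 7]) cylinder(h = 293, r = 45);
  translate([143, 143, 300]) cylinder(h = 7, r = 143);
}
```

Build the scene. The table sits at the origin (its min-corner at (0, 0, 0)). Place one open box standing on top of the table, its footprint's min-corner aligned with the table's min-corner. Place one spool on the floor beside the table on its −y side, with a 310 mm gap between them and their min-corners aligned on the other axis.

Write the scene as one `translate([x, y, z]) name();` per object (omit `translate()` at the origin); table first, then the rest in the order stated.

table();
translate([0, 0, 684]) open_box();
translate([0, -596, 0]) spool();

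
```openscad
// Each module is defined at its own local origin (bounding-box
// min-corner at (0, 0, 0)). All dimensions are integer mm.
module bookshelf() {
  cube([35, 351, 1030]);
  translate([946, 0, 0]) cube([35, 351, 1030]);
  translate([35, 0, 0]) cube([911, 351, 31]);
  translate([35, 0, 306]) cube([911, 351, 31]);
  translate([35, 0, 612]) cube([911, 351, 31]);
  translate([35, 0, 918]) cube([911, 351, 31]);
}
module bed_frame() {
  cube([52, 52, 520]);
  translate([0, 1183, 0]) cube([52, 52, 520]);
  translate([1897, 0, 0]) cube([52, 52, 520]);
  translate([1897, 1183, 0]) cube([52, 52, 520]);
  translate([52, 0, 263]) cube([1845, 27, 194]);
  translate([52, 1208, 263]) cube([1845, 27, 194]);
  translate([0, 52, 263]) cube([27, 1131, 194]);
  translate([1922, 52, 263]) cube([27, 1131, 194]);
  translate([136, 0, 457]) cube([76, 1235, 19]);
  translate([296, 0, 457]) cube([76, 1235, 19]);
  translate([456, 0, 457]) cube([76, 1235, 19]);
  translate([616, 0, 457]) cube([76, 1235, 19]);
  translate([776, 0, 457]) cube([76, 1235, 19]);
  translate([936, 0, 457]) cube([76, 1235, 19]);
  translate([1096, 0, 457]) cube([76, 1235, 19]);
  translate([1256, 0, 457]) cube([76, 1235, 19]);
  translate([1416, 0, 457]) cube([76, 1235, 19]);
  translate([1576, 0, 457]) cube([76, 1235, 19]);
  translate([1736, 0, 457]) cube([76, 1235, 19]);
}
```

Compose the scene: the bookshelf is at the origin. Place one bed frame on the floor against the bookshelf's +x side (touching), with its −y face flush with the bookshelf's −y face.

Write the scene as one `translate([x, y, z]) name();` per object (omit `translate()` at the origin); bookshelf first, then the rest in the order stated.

bookshelf();
translate([981, 0, 0]) bed_frame();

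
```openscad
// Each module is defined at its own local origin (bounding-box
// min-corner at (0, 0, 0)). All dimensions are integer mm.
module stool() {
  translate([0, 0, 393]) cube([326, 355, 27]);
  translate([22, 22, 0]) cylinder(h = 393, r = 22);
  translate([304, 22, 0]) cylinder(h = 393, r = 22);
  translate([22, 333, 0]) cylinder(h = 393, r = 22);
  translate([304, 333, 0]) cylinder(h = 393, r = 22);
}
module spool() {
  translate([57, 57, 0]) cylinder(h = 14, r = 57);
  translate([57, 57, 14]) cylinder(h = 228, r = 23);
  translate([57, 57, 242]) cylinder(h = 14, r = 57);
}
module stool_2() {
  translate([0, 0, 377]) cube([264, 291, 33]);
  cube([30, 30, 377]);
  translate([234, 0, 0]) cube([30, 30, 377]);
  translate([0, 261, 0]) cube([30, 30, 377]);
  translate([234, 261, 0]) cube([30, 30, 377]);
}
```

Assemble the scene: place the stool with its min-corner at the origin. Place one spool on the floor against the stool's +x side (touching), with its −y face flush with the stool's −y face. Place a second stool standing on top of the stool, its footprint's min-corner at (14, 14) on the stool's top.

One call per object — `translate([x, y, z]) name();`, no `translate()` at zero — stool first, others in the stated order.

stool();
translate([326, 0, 0]) spool();
translate([14, 14, 420]) stool_2();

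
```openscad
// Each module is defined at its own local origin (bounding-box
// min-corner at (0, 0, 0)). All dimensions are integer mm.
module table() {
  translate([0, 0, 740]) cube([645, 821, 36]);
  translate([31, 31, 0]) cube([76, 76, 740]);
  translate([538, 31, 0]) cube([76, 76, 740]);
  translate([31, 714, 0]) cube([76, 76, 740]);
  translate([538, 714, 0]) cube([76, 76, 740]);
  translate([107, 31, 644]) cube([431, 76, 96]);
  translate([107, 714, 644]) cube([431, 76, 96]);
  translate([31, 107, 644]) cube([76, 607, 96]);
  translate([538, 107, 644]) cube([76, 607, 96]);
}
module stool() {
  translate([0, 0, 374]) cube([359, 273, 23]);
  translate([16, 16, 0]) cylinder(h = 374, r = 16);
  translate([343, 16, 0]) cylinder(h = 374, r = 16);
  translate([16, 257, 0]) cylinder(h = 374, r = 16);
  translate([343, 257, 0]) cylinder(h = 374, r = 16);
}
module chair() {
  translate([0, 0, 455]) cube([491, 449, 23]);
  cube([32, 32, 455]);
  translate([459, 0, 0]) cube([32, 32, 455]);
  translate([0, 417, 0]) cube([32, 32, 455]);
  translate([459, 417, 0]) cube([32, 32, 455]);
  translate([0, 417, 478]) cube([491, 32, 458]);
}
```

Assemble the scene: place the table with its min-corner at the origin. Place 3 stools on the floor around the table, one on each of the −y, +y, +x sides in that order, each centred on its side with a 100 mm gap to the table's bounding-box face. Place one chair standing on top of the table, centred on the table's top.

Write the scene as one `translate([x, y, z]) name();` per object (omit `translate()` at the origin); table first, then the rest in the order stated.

table();
translate([143, -373, 0]) stool();
translate([143, 921, 0]) stool();
translate([745, 274, 0]) stool();
translate([77, 186, 776]) chair();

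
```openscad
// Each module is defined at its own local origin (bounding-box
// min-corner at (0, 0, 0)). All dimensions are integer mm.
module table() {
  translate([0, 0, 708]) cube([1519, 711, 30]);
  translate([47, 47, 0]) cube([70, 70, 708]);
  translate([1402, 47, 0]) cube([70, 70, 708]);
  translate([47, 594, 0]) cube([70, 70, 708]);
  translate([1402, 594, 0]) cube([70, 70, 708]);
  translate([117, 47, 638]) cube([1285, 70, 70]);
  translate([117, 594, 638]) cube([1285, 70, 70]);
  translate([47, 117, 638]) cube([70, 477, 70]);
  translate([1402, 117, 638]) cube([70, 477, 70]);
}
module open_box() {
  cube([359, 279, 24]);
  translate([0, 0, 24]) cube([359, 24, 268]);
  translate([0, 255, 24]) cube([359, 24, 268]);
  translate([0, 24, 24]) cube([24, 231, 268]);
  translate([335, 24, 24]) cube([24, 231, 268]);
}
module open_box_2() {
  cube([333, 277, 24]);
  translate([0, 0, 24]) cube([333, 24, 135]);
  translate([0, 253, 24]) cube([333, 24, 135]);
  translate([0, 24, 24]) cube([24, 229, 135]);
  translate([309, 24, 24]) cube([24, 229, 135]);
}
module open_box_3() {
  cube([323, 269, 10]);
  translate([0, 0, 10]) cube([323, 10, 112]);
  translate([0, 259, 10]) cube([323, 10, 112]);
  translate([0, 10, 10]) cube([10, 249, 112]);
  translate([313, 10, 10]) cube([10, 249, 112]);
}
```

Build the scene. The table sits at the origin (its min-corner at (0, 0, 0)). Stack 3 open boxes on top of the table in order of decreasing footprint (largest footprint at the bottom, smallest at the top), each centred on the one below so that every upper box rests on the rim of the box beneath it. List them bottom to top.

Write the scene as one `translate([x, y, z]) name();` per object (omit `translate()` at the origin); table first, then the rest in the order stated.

table();
translate([580, 216, 738]) open_box();
translate([593, 217, 1030]) open_box_2();
translate([598, 221, 1189]) open_box_3();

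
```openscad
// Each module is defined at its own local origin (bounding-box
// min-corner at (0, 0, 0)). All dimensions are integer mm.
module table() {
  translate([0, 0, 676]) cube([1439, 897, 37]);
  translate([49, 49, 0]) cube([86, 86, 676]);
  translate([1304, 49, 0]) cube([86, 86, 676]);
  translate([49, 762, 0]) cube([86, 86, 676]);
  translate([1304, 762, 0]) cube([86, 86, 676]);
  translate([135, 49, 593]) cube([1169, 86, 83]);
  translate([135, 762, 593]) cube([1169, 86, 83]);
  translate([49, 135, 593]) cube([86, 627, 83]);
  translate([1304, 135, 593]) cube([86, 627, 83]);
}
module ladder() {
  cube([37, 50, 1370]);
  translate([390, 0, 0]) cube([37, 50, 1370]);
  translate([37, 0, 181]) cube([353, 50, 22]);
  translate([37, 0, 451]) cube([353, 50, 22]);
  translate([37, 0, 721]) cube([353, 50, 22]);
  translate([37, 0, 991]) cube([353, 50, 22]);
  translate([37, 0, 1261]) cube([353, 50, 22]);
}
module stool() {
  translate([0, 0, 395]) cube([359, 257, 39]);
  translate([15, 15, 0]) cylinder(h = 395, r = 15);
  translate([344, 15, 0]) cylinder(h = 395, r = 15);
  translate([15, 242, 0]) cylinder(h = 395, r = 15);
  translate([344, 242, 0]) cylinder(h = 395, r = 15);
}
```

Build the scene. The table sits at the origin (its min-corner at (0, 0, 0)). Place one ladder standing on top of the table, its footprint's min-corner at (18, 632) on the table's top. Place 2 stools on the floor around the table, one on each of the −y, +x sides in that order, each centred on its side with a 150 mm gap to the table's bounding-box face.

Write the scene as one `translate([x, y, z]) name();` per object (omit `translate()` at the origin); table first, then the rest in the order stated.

table();
translate([18, 632, 713]) ladder();
translate([540, -407, 0]) stool();
translate([1589, 320, 0]) stool();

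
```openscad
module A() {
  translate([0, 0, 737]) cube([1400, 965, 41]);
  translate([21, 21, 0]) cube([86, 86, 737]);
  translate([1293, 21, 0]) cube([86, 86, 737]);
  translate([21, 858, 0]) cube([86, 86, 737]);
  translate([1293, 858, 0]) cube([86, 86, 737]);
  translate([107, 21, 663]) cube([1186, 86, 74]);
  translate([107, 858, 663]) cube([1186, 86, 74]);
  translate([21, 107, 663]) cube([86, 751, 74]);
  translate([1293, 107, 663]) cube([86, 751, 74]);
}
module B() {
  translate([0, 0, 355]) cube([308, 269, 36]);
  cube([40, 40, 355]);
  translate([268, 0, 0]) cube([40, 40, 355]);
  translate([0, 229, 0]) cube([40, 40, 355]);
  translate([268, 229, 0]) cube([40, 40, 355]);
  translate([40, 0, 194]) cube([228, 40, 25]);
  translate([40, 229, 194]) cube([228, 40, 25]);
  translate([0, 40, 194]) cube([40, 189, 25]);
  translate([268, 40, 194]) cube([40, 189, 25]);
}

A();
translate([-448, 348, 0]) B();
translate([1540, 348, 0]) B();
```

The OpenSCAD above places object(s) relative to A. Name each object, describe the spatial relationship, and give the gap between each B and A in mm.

A is a table. B is a stool. Two stools sit around the table at the −x, +x sides. The gap between each stool and the table is 140 mm.

Each stool's nearest face is 140 mm from the table's bounding box.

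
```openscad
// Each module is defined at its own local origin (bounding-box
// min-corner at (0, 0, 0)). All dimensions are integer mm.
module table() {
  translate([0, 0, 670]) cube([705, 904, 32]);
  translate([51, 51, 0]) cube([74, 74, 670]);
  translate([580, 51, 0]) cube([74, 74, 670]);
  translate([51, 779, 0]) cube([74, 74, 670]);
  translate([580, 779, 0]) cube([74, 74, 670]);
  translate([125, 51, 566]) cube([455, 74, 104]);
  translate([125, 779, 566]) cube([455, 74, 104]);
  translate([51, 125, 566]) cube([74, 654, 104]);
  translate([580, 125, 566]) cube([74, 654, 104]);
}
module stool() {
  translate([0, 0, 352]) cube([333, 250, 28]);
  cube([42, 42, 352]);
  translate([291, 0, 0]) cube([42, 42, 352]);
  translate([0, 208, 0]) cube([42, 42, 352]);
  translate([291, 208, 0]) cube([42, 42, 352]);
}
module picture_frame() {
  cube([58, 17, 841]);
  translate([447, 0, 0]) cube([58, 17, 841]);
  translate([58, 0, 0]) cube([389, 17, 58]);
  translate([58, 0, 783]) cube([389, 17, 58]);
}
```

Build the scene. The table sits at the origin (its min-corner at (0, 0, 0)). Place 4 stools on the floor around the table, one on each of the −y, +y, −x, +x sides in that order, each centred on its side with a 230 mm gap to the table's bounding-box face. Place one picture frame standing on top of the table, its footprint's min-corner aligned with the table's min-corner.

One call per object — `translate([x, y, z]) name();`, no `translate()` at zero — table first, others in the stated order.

table();
translate([186, -480, 0]) stool();
translate([186, 1134, 0]) stool();
translate([-563, 327, 0]) stool();
translate([935, 327, 0]) stool();
translate([0, 0, 702]) picture_frame();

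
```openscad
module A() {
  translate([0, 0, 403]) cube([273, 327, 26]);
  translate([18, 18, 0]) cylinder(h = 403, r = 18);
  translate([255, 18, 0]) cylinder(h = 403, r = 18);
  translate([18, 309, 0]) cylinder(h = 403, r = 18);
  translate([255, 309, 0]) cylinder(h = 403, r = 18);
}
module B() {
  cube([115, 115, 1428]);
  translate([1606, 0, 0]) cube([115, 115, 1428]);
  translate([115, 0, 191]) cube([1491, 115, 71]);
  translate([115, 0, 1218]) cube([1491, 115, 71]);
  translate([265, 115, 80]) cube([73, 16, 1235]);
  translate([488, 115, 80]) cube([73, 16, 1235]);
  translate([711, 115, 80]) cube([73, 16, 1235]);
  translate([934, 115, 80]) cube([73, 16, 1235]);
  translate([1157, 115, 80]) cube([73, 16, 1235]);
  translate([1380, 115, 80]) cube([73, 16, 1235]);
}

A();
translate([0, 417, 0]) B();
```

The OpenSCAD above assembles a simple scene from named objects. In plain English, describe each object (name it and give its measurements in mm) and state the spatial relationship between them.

A is a four-legged stool. The seat is a 273×327×26 mm slab whose top surface is at z = 429 mm; four round legs, each 36 mm in diameter, run from the floor (z = 0) to the underside of the seat, each leg's axis is inset half a diameter from the nearest pair of seat edges (so the leg's bounding box is flush with the corner).

B is a fence section. Two 115×115 mm posts, 1428 mm tall, stand on the floor with a clear span of 1491 mm between their inner faces. Two horizontal rails of 115×71 mm section span the gap between the posts with their undersides at z = 191 mm and z = 1218 mm, flush with the posts' −y face. 6 pickets, each 73 mm wide, 16 mm thick and 1235 mm tall, are fixed to the +y face of the rails with their bottoms at z = 80 mm, evenly spaced across the span with equal gaps (rounded down to the nearest mm) at the −x end and between each pair — any rounding remainder accumulates at the +x end.

The fence section is on the floor beside the stool on its +y side.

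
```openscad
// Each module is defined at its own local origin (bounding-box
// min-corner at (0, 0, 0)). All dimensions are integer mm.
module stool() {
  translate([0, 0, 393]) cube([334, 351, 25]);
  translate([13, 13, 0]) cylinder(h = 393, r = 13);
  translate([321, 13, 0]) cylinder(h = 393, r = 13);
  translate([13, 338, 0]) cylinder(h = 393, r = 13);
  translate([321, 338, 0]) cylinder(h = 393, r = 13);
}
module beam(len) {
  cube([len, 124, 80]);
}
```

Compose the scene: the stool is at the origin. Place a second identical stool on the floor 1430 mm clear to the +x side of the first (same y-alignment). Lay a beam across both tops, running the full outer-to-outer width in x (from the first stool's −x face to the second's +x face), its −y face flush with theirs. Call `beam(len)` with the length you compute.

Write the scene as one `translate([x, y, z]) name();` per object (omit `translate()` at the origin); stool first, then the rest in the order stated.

stool();
translate([1764, 0, 0]) stool();
translate([0, 0, 418]) beam(2098);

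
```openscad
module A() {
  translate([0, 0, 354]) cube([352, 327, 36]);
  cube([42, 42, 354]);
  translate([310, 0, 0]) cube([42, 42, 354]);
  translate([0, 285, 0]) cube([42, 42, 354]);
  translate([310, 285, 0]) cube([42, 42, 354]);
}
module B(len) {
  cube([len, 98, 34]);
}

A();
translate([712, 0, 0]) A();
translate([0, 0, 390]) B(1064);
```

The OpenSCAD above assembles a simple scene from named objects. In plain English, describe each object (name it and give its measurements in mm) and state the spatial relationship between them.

A is a simple wooden stool: a rectangular seat 352 mm (x) by 327 mm (y), 36 mm thick, top face at z = 390 mm, on four square legs, each 42×42 mm in cross-section. The legs rest on z = 0, each flush with a corner of the seat.

B is a rectangular beam 1064 mm long (x), 98 mm deep (y), 34 mm thick (z).

The beam spans the tops of two stools placed 360 mm apart, resting at z = 390 mm.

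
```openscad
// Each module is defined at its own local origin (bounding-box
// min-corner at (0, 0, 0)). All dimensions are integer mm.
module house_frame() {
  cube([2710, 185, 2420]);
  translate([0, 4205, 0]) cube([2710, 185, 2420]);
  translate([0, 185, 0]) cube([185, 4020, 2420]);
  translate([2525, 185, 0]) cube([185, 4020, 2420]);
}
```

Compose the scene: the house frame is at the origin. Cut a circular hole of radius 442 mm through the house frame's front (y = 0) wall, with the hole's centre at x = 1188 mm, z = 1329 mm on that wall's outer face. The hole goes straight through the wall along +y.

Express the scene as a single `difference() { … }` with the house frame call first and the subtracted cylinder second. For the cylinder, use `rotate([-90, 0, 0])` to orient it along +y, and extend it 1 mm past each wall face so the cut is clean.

difference() {
  house_frame();
  translate([1188, -1, 1329]) rotate([-90, 0, 0]) cylinder(h = 187, r = 442);
}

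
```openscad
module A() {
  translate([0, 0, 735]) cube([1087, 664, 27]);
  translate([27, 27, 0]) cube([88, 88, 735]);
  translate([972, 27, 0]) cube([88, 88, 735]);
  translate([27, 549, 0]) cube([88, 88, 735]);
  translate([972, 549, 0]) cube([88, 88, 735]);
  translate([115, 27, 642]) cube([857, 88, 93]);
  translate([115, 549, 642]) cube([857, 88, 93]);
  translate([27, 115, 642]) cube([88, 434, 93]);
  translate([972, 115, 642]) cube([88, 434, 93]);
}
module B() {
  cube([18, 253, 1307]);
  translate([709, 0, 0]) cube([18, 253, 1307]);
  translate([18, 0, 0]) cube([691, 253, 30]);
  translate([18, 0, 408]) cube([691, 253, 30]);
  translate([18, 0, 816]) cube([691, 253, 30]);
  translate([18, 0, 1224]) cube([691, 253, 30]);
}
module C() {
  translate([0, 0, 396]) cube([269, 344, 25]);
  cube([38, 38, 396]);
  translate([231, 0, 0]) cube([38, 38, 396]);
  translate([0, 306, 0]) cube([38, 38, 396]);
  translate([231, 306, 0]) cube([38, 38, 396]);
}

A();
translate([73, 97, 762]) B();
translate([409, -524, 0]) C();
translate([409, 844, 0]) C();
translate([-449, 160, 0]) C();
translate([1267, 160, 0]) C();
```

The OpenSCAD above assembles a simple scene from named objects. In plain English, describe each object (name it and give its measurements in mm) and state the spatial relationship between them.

A is a table with a 1087×664 mm rectangular top, 27 mm thick, top surface at z = 762 mm, supported by four 88×88 mm square legs, each inset 27 mm from the nearest pair of top edges, running from the floor. Four apron rails, 88 mm thick and 93 mm tall, run between adjacent legs with their top edges flush with the underside of the top and their outer faces flush with the legs' outer faces.

B is an open bookshelf. Two side panels, each 18 mm thick, 253 mm deep and 1307 mm tall, stand 727 mm apart (outside-to-outside). Between them sit 4 shelves, each 30 mm thick and 253 mm deep, spanning the full gap between the sides. The bottom shelf rests on the floor (its underside at z = 0) and the clear gap between one shelf's top and the next shelf's underside is 378 mm.

C is a four-legged stool. The seat is 269×344 mm, 25 mm thick, top at z = 421 mm. It stands on four square legs, each 38×38 mm in cross-section, from z = 0 to the seat underside, each flush with a corner of the seat.

The bookshelf is on top of the table. Four stools sit around the table at the −y, +y, −x, +x sides.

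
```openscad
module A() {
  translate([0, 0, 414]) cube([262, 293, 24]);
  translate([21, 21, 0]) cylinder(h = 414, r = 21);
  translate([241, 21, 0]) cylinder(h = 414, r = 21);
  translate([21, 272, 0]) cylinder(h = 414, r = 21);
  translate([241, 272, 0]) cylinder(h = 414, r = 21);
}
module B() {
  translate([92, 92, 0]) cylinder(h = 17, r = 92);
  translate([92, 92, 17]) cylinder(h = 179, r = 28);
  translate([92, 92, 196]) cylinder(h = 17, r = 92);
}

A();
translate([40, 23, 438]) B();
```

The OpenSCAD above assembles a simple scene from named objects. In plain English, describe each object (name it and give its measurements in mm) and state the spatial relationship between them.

A is a simple wooden stool: a rectangular seat 262 mm (x) by 293 mm (y), 24 mm thick, top face at z = 438 mm, on four round legs, each 42 mm in diameter. The legs rest on z = 0, each leg's axis is inset half a diameter from the nearest pair of seat edges (so the leg's bounding box is flush with the corner).

B is a spool: two coaxial disc flanges of radius 92 mm and thickness 17 mm, joined by a core cylinder of radius 28 mm and height 179 mm. The lower flange rests on z = 0 and the three cylinders share a vertical axis.

The spool is on top of the stool.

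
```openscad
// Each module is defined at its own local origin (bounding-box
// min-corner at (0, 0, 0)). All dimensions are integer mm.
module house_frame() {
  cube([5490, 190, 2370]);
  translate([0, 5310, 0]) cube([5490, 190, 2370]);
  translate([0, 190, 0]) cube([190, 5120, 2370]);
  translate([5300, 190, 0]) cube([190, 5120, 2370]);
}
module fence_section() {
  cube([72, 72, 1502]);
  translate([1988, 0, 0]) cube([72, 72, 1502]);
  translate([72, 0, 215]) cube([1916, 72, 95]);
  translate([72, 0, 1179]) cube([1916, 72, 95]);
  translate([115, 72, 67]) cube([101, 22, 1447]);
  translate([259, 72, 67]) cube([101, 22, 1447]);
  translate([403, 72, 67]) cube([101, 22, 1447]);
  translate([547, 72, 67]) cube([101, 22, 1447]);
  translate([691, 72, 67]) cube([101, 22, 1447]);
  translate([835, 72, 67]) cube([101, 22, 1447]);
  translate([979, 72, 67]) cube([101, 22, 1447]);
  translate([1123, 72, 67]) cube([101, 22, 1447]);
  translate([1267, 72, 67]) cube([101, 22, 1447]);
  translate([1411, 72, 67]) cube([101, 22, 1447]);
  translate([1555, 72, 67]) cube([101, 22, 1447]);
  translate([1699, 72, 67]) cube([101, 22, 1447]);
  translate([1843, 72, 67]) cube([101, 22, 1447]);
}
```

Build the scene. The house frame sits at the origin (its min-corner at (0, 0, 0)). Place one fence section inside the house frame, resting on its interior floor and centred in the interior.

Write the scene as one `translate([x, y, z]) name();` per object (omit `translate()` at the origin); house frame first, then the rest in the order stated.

house_frame();
translate([1715, 2703, 0]) fence_section();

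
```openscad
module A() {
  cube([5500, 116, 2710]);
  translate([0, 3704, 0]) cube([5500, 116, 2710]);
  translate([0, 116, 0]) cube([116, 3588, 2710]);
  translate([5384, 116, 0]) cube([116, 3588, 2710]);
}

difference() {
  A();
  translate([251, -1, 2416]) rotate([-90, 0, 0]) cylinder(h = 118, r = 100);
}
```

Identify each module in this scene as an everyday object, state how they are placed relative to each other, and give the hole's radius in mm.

A is a house frame. The house frame has a circular hole through its front wall. The hole's radius is 100 mm.

The subtracted cylinder has r = 100 mm.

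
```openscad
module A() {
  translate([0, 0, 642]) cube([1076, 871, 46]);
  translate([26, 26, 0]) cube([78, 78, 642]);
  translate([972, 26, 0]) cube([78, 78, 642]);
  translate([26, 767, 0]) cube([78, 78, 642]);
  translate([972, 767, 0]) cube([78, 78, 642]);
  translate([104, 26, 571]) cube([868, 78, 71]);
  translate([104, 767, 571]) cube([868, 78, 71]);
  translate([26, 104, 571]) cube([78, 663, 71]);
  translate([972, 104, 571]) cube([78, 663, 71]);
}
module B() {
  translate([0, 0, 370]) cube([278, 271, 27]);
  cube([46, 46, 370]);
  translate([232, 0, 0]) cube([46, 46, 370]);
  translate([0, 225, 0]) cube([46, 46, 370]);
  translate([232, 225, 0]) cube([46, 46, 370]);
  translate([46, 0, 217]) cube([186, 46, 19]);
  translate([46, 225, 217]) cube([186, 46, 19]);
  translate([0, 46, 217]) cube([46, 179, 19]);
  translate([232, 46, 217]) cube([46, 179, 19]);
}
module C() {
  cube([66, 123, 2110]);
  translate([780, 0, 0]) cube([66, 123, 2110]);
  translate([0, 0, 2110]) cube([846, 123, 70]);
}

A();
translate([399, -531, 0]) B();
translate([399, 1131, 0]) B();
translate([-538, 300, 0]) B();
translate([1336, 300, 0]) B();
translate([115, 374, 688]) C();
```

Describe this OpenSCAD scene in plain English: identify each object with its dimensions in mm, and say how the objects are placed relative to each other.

A is a rectangular dining table. The top is 1076×871×46 mm with its upper surface at z = 688 mm. It stands on four 78×78 mm square legs, each inset 26 mm from the nearest pair of top edges, running from the floor to the underside of the top. Four apron rails, 78 mm thick and 71 mm tall, run between adjacent legs with their top edges flush with the underside of the top and their outer faces flush with the legs' outer faces.

B is a four-legged stool. The seat is 278×271 mm, 27 mm thick, top at z = 397 mm. It stands on four square legs, each 46×46 mm in cross-section, from z = 0 to the seat underside, each flush with a corner of the seat. Four stretchers, 46 mm wide and 19 mm tall, connect adjacent legs with their undersides at z = 217 mm, each running between the inner faces of the legs it joins and aligned with the legs' outer faces on the other axis.

C is a door frame. The clear opening is 714 mm wide and 2110 mm high. Two 66 mm wide jambs, 123 mm deep, stand either side of the opening from the floor to the top of the opening. A 70 mm thick head sits across the top of both jambs, spanning the full outside width of the frame.

Four stools sit around the table at the −y, +y, −x, +x sides. The door frame is on top of the table, centred.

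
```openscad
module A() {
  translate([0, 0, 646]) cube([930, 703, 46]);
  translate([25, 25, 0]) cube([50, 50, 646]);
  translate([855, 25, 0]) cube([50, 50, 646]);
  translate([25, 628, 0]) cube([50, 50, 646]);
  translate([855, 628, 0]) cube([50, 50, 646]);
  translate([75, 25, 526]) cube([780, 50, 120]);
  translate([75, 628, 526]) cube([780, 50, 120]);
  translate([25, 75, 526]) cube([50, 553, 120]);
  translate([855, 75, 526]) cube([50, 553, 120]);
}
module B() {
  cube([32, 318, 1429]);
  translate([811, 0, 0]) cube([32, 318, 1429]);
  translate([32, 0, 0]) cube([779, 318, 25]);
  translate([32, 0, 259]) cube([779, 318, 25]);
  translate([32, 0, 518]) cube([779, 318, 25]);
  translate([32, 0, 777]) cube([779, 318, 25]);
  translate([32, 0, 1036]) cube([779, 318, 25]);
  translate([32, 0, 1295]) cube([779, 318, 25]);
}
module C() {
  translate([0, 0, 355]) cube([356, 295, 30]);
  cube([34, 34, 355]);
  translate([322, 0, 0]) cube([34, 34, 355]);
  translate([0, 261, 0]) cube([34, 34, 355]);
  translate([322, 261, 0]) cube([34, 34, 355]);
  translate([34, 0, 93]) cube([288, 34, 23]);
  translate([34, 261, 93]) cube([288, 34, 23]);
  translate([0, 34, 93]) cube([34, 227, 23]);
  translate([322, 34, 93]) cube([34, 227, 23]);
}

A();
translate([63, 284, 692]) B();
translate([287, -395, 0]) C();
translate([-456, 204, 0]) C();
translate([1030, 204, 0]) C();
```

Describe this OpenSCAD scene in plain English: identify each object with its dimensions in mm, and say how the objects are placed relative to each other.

A is a table with a 930×703 mm rectangular top, 46 mm thick, top surface at z = 692 mm, supported by four 50×50 mm square legs, each inset 25 mm from the nearest pair of top edges, running from the floor. Four apron rails, 50 mm thick and 120 mm tall, run between adjacent legs with their top edges flush with the underside of the top and their outer faces flush with the legs' outer faces.

B is a bookshelf 843 mm wide overall, 318 mm deep and 1429 mm tall. The two sides are 32 mm thick vertical panels. 6 horizontal shelves of 25 mm thickness span between the inner faces of the sides; the lowest shelf sits on the floor and shelves are stacked with a clear vertical gap of 234 mm between each pair.

C is a four-legged stool. The seat is a 356×295×30 mm slab whose top surface is at z = 385 mm; four square legs, each 34×34 mm in cross-section, run from the floor (z = 0) to the underside of the seat, each flush with a corner of the seat. Four stretchers, 34 mm wide and 23 mm tall, connect adjacent legs with their undersides at z = 93 mm, each running between the inner faces of the legs it joins and aligned with the legs' outer faces on the other axis.

The bookshelf is on top of the table. Three stools sit around the table at the −y, −x, +x sides.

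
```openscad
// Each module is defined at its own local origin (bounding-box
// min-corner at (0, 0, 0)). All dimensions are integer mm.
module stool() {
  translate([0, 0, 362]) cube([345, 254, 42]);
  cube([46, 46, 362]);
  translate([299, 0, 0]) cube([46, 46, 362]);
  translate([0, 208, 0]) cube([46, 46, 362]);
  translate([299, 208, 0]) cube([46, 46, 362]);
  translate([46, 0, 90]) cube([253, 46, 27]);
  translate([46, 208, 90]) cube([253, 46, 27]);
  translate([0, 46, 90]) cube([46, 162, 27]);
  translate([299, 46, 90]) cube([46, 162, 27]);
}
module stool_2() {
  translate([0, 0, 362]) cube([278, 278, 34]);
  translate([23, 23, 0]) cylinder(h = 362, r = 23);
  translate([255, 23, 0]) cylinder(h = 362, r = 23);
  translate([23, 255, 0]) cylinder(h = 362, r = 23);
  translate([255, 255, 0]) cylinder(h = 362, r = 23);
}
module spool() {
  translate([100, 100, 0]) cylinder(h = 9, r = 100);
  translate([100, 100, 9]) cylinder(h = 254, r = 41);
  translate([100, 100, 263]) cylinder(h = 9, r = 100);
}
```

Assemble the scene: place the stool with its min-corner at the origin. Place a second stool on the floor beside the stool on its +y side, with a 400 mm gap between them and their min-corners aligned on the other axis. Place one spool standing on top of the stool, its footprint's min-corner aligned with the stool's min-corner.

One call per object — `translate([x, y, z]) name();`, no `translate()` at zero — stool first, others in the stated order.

stool();
translate([0, 654, 0]) stool_2();
translate([0, 0, 404]) spool();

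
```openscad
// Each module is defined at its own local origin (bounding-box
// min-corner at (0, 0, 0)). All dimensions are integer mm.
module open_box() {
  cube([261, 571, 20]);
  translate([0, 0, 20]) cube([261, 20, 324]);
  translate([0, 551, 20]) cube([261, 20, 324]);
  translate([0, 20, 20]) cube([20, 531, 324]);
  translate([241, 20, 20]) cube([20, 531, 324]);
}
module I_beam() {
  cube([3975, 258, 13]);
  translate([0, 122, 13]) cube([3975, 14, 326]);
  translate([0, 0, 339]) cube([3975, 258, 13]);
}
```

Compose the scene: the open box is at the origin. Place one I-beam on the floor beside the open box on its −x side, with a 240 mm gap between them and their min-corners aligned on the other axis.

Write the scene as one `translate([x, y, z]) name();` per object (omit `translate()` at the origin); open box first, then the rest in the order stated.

open_box();
translate([-4215, 0, 0]) I_beam();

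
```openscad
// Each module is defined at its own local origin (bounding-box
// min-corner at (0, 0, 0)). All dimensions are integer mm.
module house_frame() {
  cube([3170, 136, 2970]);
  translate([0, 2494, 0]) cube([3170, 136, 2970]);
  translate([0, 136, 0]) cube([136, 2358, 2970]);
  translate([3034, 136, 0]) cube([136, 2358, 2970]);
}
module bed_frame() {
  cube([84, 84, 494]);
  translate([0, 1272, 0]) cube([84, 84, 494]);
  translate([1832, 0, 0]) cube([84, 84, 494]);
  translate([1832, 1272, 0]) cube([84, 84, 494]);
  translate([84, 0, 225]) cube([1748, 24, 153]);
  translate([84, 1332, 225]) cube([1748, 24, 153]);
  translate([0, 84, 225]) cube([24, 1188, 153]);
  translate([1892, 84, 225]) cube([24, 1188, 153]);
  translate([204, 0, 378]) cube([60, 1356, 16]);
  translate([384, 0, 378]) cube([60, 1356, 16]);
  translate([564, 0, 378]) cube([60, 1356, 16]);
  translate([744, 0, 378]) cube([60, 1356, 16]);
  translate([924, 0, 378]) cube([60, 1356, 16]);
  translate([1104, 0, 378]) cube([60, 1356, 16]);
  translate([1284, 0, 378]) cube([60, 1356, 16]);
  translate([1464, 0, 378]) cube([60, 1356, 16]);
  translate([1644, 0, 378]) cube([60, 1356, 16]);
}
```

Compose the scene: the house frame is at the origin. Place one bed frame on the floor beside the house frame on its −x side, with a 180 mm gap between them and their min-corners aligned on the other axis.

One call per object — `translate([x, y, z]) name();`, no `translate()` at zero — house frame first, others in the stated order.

house_frame();
translate([-2096, 0, 0]) bed_frame();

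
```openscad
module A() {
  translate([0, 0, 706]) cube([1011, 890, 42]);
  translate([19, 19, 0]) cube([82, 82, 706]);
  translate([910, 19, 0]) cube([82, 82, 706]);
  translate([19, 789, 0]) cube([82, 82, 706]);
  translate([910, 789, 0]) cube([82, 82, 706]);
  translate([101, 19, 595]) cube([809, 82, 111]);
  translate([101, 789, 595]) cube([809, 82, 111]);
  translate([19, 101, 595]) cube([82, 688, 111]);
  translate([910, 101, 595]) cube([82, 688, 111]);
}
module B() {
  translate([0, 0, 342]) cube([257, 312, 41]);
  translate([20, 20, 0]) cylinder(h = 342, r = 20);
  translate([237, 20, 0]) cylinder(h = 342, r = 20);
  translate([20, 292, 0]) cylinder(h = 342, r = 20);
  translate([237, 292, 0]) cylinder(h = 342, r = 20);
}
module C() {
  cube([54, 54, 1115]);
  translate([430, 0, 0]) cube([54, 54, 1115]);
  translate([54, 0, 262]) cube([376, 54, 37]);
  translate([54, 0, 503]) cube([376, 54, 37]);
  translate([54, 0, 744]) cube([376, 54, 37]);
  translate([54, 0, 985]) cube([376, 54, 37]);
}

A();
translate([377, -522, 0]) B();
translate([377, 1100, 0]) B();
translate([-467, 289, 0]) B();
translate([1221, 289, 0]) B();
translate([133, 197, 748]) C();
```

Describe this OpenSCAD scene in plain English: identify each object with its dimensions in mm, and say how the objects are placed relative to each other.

A is a table with a 1011×890 mm rectangular top, 42 mm thick, top surface at z = 748 mm, supported by four 82×82 mm square legs, each inset 19 mm from the nearest pair of top edges, running from the floor. Four apron rails, 82 mm thick and 111 mm tall, run between adjacent legs with their top edges flush with the underside of the top and their outer faces flush with the legs' outer faces.

B is a simple wooden stool: a rectangular seat 257 mm (x) by 312 mm (y), 41 mm thick, top face at z = 383 mm, on four round legs, each 40 mm in diameter. The legs rest on z = 0, each leg's axis is inset half a diameter from the nearest pair of seat edges (so the leg's bounding box is flush with the corner).

C is a wooden ladder with two side rails of 54×54 mm section and 1115 mm height, set 484 mm apart overall. Between them run 4 rectangular rungs (54 mm deep, 37 mm thick), front faces flush with the rails' −y face. The bottom of the first rung is 262 mm above the floor and each subsequent rung is 241 mm higher than the one below.

Four stools sit around the table at the −y, +y, −x, +x sides. The ladder is on top of the table.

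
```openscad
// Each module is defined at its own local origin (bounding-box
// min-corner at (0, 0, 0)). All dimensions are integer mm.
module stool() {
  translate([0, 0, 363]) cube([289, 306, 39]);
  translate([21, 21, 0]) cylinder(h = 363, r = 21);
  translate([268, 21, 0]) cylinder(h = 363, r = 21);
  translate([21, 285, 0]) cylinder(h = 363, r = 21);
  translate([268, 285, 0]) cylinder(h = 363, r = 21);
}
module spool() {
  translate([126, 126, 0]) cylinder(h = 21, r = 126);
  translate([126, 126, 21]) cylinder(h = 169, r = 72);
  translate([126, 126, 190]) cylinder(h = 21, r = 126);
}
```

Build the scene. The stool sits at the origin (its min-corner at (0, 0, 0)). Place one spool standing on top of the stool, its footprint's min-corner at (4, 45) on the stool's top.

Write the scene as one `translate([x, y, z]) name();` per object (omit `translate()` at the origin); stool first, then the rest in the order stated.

stool();
translate([4, 45, 402]) spool();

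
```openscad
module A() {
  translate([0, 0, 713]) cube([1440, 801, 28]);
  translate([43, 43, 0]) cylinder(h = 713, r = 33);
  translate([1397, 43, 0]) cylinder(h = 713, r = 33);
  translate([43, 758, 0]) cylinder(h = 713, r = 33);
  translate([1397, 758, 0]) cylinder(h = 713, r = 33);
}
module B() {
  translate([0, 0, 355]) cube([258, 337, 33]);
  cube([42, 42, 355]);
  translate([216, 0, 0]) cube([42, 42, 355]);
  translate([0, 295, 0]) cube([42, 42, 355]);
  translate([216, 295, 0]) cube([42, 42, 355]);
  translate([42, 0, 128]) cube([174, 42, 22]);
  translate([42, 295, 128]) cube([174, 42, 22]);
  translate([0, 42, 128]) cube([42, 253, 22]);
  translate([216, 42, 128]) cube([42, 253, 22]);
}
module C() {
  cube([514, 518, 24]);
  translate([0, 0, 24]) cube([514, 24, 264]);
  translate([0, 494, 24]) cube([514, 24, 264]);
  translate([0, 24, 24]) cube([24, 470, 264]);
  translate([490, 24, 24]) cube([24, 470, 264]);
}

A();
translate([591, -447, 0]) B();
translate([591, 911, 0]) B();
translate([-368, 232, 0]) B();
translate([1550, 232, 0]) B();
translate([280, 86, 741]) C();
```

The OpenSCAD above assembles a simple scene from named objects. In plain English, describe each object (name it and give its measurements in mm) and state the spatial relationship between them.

A is a table: top 1440 mm (x) × 801 mm (y), 28 mm thick, upper face at z = 741 mm, on four round legs of 66 mm diameter, each leg's bounding box inset 10 mm from the nearest pair of top edges, running from z = 0 to the bottom of the top.

B is a simple wooden stool: a rectangular seat 258 mm (x) by 337 mm (y), 33 mm thick, top face at z = 388 mm, on four square legs, each 42×42 mm in cross-section. The legs rest on z = 0, each flush with a corner of the seat. Four stretchers, 42 mm wide and 22 mm tall, connect adjacent legs with their undersides at z = 128 mm, each running between the inner faces of the legs it joins and aligned with the legs' outer faces on the other axis.

C is an open-topped rectangular box: outside dimensions 514×518×288 mm, with a uniform wall and base thickness of 24 mm. The base is a full 514×518 slab on the floor; four walls sit on top of the base. The front and back walls (the −y and +y sides) span the full width; the two side walls fit between them.

Four stools sit around the table at the −y, +y, −x, +x sides. The open box is on top of the table.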